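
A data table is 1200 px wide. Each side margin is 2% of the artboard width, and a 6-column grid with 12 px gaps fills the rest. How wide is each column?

182 px

Each margin = 2% of 1200 = 24 px; content = 1200 − 2·24 = 1152 px.
Subtracting 5 gaps of 12 leaves 1092 for 6 columns, so c = 182 px.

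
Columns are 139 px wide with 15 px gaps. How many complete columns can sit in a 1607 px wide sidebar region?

10 columns

Each extra column adds 139 + 15 = 154 px.
(1607 + 15) / 154 = 10.53, so 10 columns fit.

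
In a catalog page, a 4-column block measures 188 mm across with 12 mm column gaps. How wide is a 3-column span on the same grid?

138 mm

4c + 3·12 = 188 → 4c = 152 → c = 38 mm.
Span of 3: 3·38 + 2·12 = 114 + 24 = 138 mm.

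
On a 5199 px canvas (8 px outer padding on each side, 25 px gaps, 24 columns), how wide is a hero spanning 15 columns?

3230 px

Subtract both margins: 5199 − 2·8 = 5183 px.
24 columns + 23 gaps: 24c + 23·25 = 5183.
24c = 5183 − 575 = 4608, so c = 192 px.
15 columns plus 14 gaps: 2880 + 350 = 3230 px.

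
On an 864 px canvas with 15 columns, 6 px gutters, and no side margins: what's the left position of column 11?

864 − 14·6 = 780; ÷15 gives c = 52 px.
No margin, so column 11 starts at 10·(column + gutter) = 10·58 = 580 px.

580 px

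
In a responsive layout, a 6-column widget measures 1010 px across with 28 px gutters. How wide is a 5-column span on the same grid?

1010 − 5·28 = 870; ÷6 gives c = 145 px.
5 columns plus 4 gutters: 725 + 112 = 837 px.

837 px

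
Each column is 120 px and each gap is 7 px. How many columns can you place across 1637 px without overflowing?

12 columns

k columns need k·120 + (k−1)·7 = k·127 − 7.
k·127 − 7 ≤ 1637 → k ≤ 1644 / 127 ≈ 12.94, so k = 12.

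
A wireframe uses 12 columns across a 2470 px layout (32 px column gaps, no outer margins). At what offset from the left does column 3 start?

417 px

12c + 11·32 = 2470 → 12c = 2118 → c = 176.5 px.
No margin, so column 3 starts at 2·(column + gutter) = 2·208.5 = 417 px.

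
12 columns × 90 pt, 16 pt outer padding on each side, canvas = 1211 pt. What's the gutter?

Inside the margins: 1211 − 32 = 1179 pt.
Columns use 1080 pt, leaving 99 pt across 11 gutters = 9 pt each.

9 pt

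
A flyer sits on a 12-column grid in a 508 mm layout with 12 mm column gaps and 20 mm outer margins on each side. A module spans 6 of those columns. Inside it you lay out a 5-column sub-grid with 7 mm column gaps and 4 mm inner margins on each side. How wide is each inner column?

38.4 mm

Outer content = 508 − 2·20 = 468 mm.
468 − 11·12 = 336; ÷12 gives c = 28 mm.
6-column span = 6·28 + 5·12 = 228 mm.
Inner content = 228 − 2·4 = 220 mm.
5d + 4·7 = 220 → 5d = 192 → d = 38.4 mm.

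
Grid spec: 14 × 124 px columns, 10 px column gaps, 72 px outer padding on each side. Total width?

Total width: 2·72 + 14·124 + 13·10 = 2010 px.

2010 px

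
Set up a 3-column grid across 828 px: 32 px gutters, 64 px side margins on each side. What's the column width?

212 px

Take off 128 px of margins, leaving 700 px.
3 columns + 2 gutters: 3c + 2·32 = 700.
3c = 700 − 64 = 636, so c = 212 px.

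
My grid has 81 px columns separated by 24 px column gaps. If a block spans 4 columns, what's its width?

4-column span = 4·81 + 3·24 = 396 px.

396 px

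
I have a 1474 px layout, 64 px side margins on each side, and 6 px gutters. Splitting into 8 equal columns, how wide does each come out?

163 px

Inside the margins: 1474 − 128 = 1346 px.
8c + 7·6 = 1346 → 8c = 1304 → c = 163 px.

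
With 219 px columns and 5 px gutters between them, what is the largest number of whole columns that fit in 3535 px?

Each extra column adds 219 + 5 = 224 px.
(3535 + 5) / 224 = 15.80, so 15 columns fit.

15 columns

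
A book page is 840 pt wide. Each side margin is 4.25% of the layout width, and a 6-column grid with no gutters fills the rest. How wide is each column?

Margins: 4.25% × 840 = 35.7 pt each, so content = 840 − 71.4 = 768.6 pt.
6c = 768.6 → c = 128.1 pt.

128.1 pt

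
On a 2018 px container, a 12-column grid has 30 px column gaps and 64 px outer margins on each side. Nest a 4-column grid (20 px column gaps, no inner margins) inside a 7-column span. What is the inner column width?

Subtract both margins: 2018 − 2·64 = 1890 px.
12 columns + 11 column gaps: 12c + 11·30 = 1890.
12c = 1890 − 330 = 1560, so c = 130 px.
7-column span = 7·130 + 6·30 = 1090 px.
Subtracting 3 column gaps of 20 leaves 1030 for 4 columns, so d = 257.5 px.

257.5 px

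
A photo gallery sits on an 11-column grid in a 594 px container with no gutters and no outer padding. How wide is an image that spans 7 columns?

378 px

594 / 11 = 54 px per column.
With no gutters, 7 columns span 7·54 = 378 px.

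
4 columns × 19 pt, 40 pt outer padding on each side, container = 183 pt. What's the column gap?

9 pt

Subtract both margins: 183 − 2·40 = 103 pt.
4 columns take 4·19 = 76 pt; remaining 27 splits into 3 column gaps.
g = 27 / 3 = 9 pt.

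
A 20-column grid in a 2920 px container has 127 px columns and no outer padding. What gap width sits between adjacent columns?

20·127 + 19g = 2920 → 19g = 380 → g = 20 px.

20 px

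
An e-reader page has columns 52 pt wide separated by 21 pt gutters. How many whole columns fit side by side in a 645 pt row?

k columns need k·52 + (k−1)·21 = k·73 − 21.
k·73 − 21 ≤ 645 → k ≤ 666 / 73 ≈ 9.12, so k = 9.

9 columns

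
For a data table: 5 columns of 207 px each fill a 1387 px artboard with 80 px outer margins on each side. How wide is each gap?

48 px

Content width = 1387 − 2·80 = 1227 px.
5 columns take 5·207 = 1035 px; remaining 192 splits into 4 gaps.
g = 192 / 4 = 48 px.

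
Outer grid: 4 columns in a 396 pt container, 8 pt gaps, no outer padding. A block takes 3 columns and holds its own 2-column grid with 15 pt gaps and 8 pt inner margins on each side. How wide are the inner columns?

132 pt

396 − 3·8 = 372; ÷4 gives c = 93 pt.
3-column span = 3·93 + 2·8 = 295 pt.
Inner content = 295 − 2·8 = 279 pt.
2 columns + 1 gap: 2d + 1·15 = 279.
2d = 279 − 15 = 264, so d = 132 pt.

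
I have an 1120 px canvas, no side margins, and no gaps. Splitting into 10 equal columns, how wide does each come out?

10c = 1120 → c = 112 px.

112 px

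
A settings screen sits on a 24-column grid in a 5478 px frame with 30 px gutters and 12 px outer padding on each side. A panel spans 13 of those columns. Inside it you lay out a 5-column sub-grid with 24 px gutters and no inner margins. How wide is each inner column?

568.9 px

Take off 24 px of margins, leaving 5454 px.
24c + 23·30 = 5454 → 24c = 4764 → c = 198.5 px.
13 columns plus 12 gutters: 2580.5 + 360 = 2940.5 px.
5d + 4·24 = 2940.5 → 5d = 2844.5 → d = 568.9 px.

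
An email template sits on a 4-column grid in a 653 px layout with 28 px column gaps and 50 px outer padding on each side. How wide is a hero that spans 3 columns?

Subtract both margins: 653 − 2·50 = 553 px.
4c + 3·28 = 553 → 4c = 469 → c = 117.25 px.
Span of 3: 3·117.25 + 2·28 = 351.75 + 56 = 407.75 px.

407.75 px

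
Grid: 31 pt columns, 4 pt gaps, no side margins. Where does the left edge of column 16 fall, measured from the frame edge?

Before column 16: 15 columns + 15 gaps.
Offset = 15·(31 + 4) = 15·35 = 525 pt.

525 pt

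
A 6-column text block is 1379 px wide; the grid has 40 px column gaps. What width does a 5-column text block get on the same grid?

Subtracting 5 column gaps of 40 leaves 1179 for 6 columns, so c = 196.5 px.
5-column span = 5·196.5 + 4·40 = 1142.5 px.

1142.5 px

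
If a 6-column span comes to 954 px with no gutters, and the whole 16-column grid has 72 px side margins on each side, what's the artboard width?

2688 px

With no gutters, each column is 954/6 = 159 px.
Total width: 2·72 + 16·159 = 2688 px.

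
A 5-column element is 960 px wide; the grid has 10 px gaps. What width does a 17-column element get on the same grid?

5 columns + 4 gaps: 5c + 4·10 = 960.
5c = 960 − 40 = 920, so c = 184 px.
Span of 17: 17·184 + 16·10 = 3128 + 160 = 3288 px.

3288 px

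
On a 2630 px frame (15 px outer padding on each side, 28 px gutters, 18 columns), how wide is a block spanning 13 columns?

Content width = 2630 − 2·15 = 2600 px.
Subtracting 17 gutters of 28 leaves 2124 for 18 columns, so c = 118 px.
13-column span = 13·118 + 12·28 = 1870 px.

1870 px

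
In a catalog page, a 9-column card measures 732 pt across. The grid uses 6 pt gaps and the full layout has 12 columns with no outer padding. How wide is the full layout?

978 pt

9 columns + 8 gaps: 9c + 8·6 = 732.
9c = 732 − 48 = 684, so c = 76 pt.
Layout = 12·76 + 11·6 = 912 + 66 = 978 pt.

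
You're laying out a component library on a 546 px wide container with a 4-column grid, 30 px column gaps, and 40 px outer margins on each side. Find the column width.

94 px

Inside the margins: 546 − 80 = 466 px.
4c + 3·30 = 466 → 4c = 376 → c = 94 px.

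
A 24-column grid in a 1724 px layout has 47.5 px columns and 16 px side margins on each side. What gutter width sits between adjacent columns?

Content width = 1724 − 2·16 = 1692 px.
24 columns take 24·47.5 = 1140 px; remaining 552 splits into 23 gutters.
g = 552 / 23 = 24 px.

24 px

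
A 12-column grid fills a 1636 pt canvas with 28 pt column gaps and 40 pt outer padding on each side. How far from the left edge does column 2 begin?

172 pt

Content = 1636 − 2·40 = 1556 pt.
12 columns + 11 column gaps: 12c + 11·28 = 1556.
12c = 1556 − 308 = 1248, so c = 104 pt.
Each column+gutter stride is 132 pt; 1 of them past the 40 pt margin is 40 + 132 = 172 pt.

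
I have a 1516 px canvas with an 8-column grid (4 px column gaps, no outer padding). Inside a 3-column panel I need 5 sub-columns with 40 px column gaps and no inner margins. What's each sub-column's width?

81.2 px

8 columns + 7 column gaps: 8c + 7·4 = 1516.
8c = 1516 − 28 = 1488, so c = 186 px.
Span of 3: 3·186 + 2·4 = 558 + 8 = 566 px.
5 columns + 4 column gaps: 5d + 4·40 = 566.
5d = 566 − 160 = 406, so d = 81.2 px.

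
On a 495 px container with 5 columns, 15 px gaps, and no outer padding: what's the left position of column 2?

Subtracting 4 gaps of 15 leaves 435 for 5 columns, so c = 87 px.
Each column+gutter stride is 102 px; with no margin, 1 of them is 102 px.

102 px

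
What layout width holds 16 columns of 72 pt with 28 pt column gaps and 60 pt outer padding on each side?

Layout = 2·60 + 16·72 + 15·28 = 120 + 1152 + 420 = 1692 pt.

1692 pt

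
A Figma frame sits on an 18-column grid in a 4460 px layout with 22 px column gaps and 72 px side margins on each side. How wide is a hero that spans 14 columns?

Take off 144 px of margins, leaving 4316 px.
18c + 17·22 = 4316 → 18c = 3942 → c = 219 px.
14-column span = 14·219 + 13·22 = 3352 px.

3352 px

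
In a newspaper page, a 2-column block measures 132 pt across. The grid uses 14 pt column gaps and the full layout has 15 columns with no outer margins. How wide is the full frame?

1081 pt

132 − 1·14 = 118; ÷2 gives c = 59 pt.
Total width: 15·59 + 14·14 = 1081 pt.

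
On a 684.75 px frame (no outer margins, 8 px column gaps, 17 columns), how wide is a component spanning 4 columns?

155 px

17c + 16·8 = 684.75 → 17c = 556.75 → c = 32.75 px.
Span of 4: 4·32.75 + 3·8 = 131 + 24 = 155 px.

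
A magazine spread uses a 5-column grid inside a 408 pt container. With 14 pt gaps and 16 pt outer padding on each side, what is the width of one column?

Inside the margins: 408 − 32 = 376 pt.
5 columns + 4 gaps: 5c + 4·14 = 376.
5c = 376 − 56 = 320, so c = 64 pt.

64 pt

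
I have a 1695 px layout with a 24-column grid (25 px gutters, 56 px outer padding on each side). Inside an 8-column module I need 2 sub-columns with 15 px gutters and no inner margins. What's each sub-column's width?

Take off 112 px of margins, leaving 1583 px.
24c + 23·25 = 1583 → 24c = 1008 → c = 42 px.
Span of 8: 8·42 + 7·25 = 336 + 175 = 511 px.
Subtracting 1 gutter of 15 leaves 496 for 2 columns, so d = 248 px.

248 px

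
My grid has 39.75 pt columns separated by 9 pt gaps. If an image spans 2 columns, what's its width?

88.5 pt

2 columns plus 1 gap: 79.5 + 9 = 88.5 pt.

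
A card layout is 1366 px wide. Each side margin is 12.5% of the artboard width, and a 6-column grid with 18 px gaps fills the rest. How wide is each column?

Margins: 12.5% × 1366 = 170.75 px each, so content = 1366 − 341.5 = 1024.5 px.
Subtracting 5 gaps of 18 leaves 934.5 for 6 columns, so c = 155.75 px.

155.75 px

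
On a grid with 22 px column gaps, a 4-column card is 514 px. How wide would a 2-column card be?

514 − 3·22 = 448; ÷4 gives c = 112 px.
Span of 2: 2·112 + 1·22 = 224 + 22 = 246 px.

246 px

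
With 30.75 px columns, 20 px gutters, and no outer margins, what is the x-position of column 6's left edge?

Before column 6: 5 columns + 5 gutters.
Offset = 5·(30.75 + 20) = 5·50.75 = 253.75 px.

253.75 px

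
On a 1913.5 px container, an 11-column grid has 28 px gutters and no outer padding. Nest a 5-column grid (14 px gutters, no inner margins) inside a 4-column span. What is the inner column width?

11c + 10·28 = 1913.5 → 11c = 1633.5 → c = 148.5 px.
4 columns plus 3 gutters: 594 + 84 = 678 px.
Subtracting 4 gutters of 14 leaves 622 for 5 columns, so d = 124.4 px.

124.4 px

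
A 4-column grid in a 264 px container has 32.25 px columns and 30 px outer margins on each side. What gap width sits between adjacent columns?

25 px

Content width = 264 − 2·30 = 204 px.
4·32.25 + 3g = 204 → 3g = 75 → g = 25 px.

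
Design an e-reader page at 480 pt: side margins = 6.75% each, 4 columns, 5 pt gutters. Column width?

100.05 pt

Each margin = 6.75% of 480 = 32.4 pt; content = 480 − 2·32.4 = 415.2 pt.
4 columns + 3 gutters: 4c + 3·5 = 415.2.
4c = 415.2 − 15 = 400.2, so c = 100.05 pt.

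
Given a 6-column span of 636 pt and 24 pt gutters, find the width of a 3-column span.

6 columns + 5 gutters: 6c + 5·24 = 636.
6c = 636 − 120 = 516, so c = 86 pt.
3-column span = 3·86 + 2·24 = 306 pt.

306 pt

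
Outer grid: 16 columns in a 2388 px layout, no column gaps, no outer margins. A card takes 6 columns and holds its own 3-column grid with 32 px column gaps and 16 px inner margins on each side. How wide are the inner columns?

266.5 px

2388 / 16 = 149.25 px per column.
With no column gaps, 6 columns span 6·149.25 = 895.5 px.
Inner content = 895.5 − 2·16 = 863.5 px.
863.5 − 2·32 = 799.5; ÷3 gives d = 266.5 px.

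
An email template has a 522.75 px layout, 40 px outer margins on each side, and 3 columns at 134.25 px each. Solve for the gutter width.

20 px

Take off 80 px of margins, leaving 442.75 px.
3 columns take 3·134.25 = 402.75 px; remaining 40 splits into 2 gutters.
g = 40 / 2 = 20 px.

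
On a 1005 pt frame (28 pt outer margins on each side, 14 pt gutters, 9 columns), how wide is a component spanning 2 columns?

200 pt

Subtract both margins: 1005 − 2·28 = 949 pt.
9c + 8·14 = 949 → 9c = 837 → c = 93 pt.
2 columns plus 1 gutter: 186 + 14 = 200 pt.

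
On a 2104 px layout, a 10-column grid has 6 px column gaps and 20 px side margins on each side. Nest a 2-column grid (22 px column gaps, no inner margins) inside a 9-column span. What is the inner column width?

917.5 px

Inside the margins: 2104 − 40 = 2064 px.
Subtracting 9 column gaps of 6 leaves 2010 for 10 columns, so c = 201 px.
9 columns plus 8 column gaps: 1809 + 48 = 1857 px.
2 columns + 1 column gap: 2d + 1·22 = 1857.
2d = 1857 − 22 = 1835, so d = 917.5 px.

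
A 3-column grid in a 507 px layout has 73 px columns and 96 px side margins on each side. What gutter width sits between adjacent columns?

Inside the margins: 507 − 192 = 315 px.
Columns use 219 px, leaving 96 px across 2 gutters = 48 px each.

48 px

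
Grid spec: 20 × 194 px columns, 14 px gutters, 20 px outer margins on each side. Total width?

Frame = 2·20 + 20·194 + 19·14 = 40 + 3880 + 266 = 4186 px.

4186 px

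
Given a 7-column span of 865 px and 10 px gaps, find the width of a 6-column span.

7 columns + 6 gaps: 7c + 6·10 = 865.
7c = 865 − 60 = 805, so c = 115 px.
6 columns plus 5 gaps: 690 + 50 = 740 px.

740 px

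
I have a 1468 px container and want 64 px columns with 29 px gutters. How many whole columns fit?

16 columns

Each extra column adds 64 + 29 = 93 px.
(1468 + 29) / 93 = 16.10, so 16 columns fit.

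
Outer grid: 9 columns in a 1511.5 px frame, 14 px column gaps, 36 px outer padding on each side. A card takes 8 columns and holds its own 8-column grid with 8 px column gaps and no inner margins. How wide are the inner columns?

152.75 px

Outer content = 1511.5 − 2·36 = 1439.5 px.
9 columns + 8 column gaps: 9c + 8·14 = 1439.5.
9c = 1439.5 − 112 = 1327.5, so c = 147.5 px.
Span of 8: 8·147.5 + 7·14 = 1180 + 98 = 1278 px.
8 columns + 7 column gaps: 8d + 7·8 = 1278.
8d = 1278 − 56 = 1222, so d = 152.75 px.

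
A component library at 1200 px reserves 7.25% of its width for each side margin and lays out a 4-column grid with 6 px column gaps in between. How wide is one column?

252 px

Margins: 7.25% × 1200 = 87 px each, so content = 1200 − 174 = 1026 px.
4c + 3·6 = 1026 → 4c = 1008 → c = 252 px.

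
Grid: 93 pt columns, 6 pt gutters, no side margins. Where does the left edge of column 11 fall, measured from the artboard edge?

990 pt

No margin, so column 11 starts at 10·(column + gutter) = 10·99 = 990 pt.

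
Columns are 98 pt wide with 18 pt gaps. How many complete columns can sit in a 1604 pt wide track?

13 columns: 13·98 + 12·18 = 1490 pt ≤ 1604.
14 columns: 1606 pt > 1604. So 13.

13 columns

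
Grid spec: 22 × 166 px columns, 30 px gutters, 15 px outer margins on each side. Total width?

4312 px

Adding margins, columns and gutters: 30 + 3652 + 630 = 4312 px.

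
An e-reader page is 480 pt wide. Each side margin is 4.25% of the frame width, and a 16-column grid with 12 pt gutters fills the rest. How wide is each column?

16.2 pt

480 × (1 − 2·4.25%) = 480 × 91.5% = 439.2 pt for the columns.
Subtracting 15 gutters of 12 leaves 259.2 for 16 columns, so c = 16.2 pt.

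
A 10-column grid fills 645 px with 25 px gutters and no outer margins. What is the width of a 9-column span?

645 − 9·25 = 420; ÷10 gives c = 42 px.
9-column span = 9·42 + 8·25 = 578 px.

578 px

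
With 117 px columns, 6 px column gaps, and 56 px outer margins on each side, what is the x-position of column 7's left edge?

Before column 7: the margin + 6 columns + 6 column gaps.
Offset = 56 + 6·(117 + 6) = 56 + 738 = 794 px.

794 px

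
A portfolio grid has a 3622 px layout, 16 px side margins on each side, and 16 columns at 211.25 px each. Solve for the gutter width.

Content width = 3622 − 2·16 = 3590 px.
Columns use 3380 px, leaving 210 px across 15 gutters = 14 px each.

14 px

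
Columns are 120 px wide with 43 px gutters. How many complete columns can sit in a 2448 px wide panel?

15 columns

k columns need k·120 + (k−1)·43 = k·163 − 43.
k·163 − 43 ≤ 2448 → k ≤ 2491 / 163 ≈ 15.28, so k = 15.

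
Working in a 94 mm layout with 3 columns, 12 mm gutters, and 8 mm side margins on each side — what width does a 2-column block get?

Subtract both margins: 94 − 2·8 = 78 mm.
3c + 2·12 = 78 → 3c = 54 → c = 18 mm.
Span of 2: 2·18 + 1·12 = 36 + 12 = 48 mm.

48 mm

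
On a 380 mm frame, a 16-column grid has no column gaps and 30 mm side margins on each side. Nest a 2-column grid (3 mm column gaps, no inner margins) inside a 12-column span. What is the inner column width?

118.5 mm

Take off 60 mm of margins, leaving 320 mm.
16c = 320 → c = 20 mm.
With no column gaps, 12 columns span 12·20 = 240 mm.
2 columns + 1 column gap: 2d + 1·3 = 240.
2d = 240 − 3 = 237, so d = 118.5 mm.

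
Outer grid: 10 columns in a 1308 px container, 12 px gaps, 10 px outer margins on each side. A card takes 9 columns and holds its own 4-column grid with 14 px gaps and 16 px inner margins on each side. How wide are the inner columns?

271 px

Inside the margins: 1308 − 20 = 1288 px.
10c + 9·12 = 1288 → 10c = 1180 → c = 118 px.
9 columns plus 8 gaps: 1062 + 96 = 1158 px.
Inner content = 1158 − 2·16 = 1126 px.
Subtracting 3 gaps of 14 leaves 1084 for 4 columns, so d = 271 px.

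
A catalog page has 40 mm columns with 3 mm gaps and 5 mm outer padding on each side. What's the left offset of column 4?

134 mm

Each column+gutter stride is 43 mm; 3 of them past the 5 mm margin is 5 + 129 = 134 mm.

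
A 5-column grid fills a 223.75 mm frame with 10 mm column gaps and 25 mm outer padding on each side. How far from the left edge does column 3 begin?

Take off 50 mm of margins, leaving 173.75 mm.
5c + 4·10 = 173.75 → 5c = 133.75 → c = 26.75 mm.
Column 3 starts at margin + 2·(column + gutter) = 25 + 2·36.75 = 98.5 mm.

98.5 mm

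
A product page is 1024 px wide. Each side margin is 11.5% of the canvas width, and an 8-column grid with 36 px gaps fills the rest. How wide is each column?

67.06 px

1024 × (1 − 2·11.5%) = 1024 × 77% = 788.48 px for the columns.
788.48 − 7·36 = 536.48; ÷8 gives c = 67.06 px.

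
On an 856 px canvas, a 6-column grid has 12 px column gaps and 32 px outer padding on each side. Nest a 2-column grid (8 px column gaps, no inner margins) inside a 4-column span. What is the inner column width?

258 px

Inside the margins: 856 − 64 = 792 px.
Subtracting 5 column gaps of 12 leaves 732 for 6 columns, so c = 122 px.
Span of 4: 4·122 + 3·12 = 488 + 36 = 524 px.
2d + 1·8 = 524 → 2d = 516 → d = 258 px.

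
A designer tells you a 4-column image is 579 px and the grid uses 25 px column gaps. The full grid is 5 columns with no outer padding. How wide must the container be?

Subtracting 3 column gaps of 25 leaves 504 for 4 columns, so c = 126 px.
Summing: 630 + 100 = 730 px.

730 px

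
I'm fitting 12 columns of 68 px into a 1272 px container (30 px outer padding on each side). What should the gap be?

Subtract both margins: 1272 − 2·30 = 1212 px.
12 columns take 12·68 = 816 px; remaining 396 splits into 11 gaps.
g = 396 / 11 = 36 px.

36 px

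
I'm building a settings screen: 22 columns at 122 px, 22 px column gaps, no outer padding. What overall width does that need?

3146 px

Summing: 2684 + 462 = 3146 px.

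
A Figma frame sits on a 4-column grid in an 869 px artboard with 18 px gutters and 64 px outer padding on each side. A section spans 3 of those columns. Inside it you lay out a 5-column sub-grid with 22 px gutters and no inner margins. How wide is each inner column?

92.65 px

Subtract both margins: 869 − 2·64 = 741 px.
4 columns + 3 gutters: 4c + 3·18 = 741.
4c = 741 − 54 = 687, so c = 171.75 px.
3-column span = 3·171.75 + 2·18 = 551.25 px.
5d + 4·22 = 551.25 → 5d = 463.25 → d = 92.65 px.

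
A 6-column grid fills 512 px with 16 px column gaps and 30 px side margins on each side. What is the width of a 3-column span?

Subtract both margins: 512 − 2·30 = 452 px.
6 columns + 5 column gaps: 6c + 5·16 = 452.
6c = 452 − 80 = 372, so c = 62 px.
3-column span = 3·62 + 2·16 = 218 px.

218 px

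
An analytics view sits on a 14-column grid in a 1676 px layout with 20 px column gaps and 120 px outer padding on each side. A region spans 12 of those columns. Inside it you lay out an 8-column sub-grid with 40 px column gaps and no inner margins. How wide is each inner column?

118.5 px

Inside the margins: 1676 − 240 = 1436 px.
Subtracting 13 column gaps of 20 leaves 1176 for 14 columns, so c = 84 px.
12-column span = 12·84 + 11·20 = 1228 px.
Subtracting 7 column gaps of 40 leaves 948 for 8 columns, so d = 118.5 px.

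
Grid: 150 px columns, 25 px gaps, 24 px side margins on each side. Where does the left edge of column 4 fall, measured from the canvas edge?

Before column 4: the margin + 3 columns + 3 gaps.
Offset = 24 + 3·(150 + 25) = 24 + 525 = 549 px.

549 px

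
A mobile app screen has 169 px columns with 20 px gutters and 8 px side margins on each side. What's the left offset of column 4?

575 px

Column 4 starts at margin + 3·(column + gutter) = 8 + 3·189 = 575 px.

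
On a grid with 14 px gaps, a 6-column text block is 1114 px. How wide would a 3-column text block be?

6c + 5·14 = 1114 → 6c = 1044 → c = 174 px.
Span of 3: 3·174 + 2·14 = 522 + 28 = 550 px.

550 px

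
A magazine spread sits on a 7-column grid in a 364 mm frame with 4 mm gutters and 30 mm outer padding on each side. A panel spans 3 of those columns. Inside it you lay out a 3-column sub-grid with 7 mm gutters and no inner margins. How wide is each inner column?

38 mm

Take off 60 mm of margins, leaving 304 mm.
7 columns + 6 gutters: 7c + 6·4 = 304.
7c = 304 − 24 = 280, so c = 40 mm.
3 columns plus 2 gutters: 120 + 8 = 128 mm.
128 − 2·7 = 114; ÷3 gives d = 38 mm.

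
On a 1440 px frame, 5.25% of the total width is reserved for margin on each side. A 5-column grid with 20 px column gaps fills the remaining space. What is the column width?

241.76 px

Each margin = 5.25% of 1440 = 75.6 px; content = 1440 − 2·75.6 = 1288.8 px.
Subtracting 4 column gaps of 20 leaves 1208.8 for 5 columns, so c = 241.76 px.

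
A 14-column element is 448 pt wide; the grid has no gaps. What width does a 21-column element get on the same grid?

14c = 448 → c = 32 pt.
21-column span = 21·32 = 672 pt.

672 pt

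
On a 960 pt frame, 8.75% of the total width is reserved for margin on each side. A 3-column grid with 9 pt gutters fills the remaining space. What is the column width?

258 pt

Margins: 8.75% × 960 = 84 pt each, so content = 960 − 168 = 792 pt.
3c + 2·9 = 792 → 3c = 774 → c = 258 pt.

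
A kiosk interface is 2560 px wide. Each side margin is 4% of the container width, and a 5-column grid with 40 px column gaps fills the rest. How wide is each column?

439.04 px

Each margin = 4% of 2560 = 102.4 px; content = 2560 − 2·102.4 = 2355.2 px.
5c + 4·40 = 2355.2 → 5c = 2195.2 → c = 439.04 px.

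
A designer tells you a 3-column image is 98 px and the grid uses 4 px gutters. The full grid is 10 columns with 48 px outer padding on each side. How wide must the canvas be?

Subtracting 2 gutters of 4 leaves 90 for 3 columns, so c = 30 px.
Canvas = 2·48 + 10·30 + 9·4 = 96 + 300 + 36 = 432 px.

432 px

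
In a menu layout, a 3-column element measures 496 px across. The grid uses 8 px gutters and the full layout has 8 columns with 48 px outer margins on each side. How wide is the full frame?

3 columns + 2 gutters: 3c + 2·8 = 496.
3c = 496 − 16 = 480, so c = 160 px.
Adding margins, columns and gutters: 96 + 1280 + 56 = 1432 px.

1432 px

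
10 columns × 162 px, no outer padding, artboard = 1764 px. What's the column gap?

16 px

10 columns take 10·162 = 1620 px; remaining 144 splits into 9 column gaps.
g = 144 / 9 = 16 px.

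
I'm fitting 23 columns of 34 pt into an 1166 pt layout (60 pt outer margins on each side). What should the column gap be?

12 pt

Inside the margins: 1166 − 120 = 1046 pt.
23·34 + 22g = 1046 → 22g = 264 → g = 12 pt.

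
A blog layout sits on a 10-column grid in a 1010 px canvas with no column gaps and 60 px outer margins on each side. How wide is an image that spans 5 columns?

445 px

Content width = 1010 − 2·60 = 890 px.
10c = 890 → c = 89 px.
With no column gaps, 5 columns span 5·89 = 445 px.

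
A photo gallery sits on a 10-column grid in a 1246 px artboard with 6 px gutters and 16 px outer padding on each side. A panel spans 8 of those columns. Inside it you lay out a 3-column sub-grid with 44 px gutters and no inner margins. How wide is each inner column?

294 px

Subtract both margins: 1246 − 2·16 = 1214 px.
10c + 9·6 = 1214 → 10c = 1160 → c = 116 px.
8 columns plus 7 gutters: 928 + 42 = 970 px.
970 − 2·44 = 882; ÷3 gives d = 294 px.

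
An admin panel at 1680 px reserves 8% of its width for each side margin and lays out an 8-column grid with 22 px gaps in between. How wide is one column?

Each margin = 8% of 1680 = 134.4 px; content = 1680 − 2·134.4 = 1411.2 px.
Subtracting 7 gaps of 22 leaves 1257.2 for 8 columns, so c = 157.15 px.

157.15 px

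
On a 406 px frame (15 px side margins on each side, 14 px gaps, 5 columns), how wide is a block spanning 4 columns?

298 px

Take off 30 px of margins, leaving 376 px.
5c + 4·14 = 376 → 5c = 320 → c = 64 px.
4 columns plus 3 gaps: 256 + 42 = 298 px.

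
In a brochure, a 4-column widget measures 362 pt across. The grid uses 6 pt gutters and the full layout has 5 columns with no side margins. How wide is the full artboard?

4 columns + 3 gutters: 4c + 3·6 = 362.
4c = 362 − 18 = 344, so c = 86 pt.
Summing: 430 + 24 = 454 pt.

454 pt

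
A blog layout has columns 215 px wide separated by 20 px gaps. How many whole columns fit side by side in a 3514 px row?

15 columns: 15·215 + 14·20 = 3505 px ≤ 3514.
16 columns: 3740 px > 3514. So 15.

15 columns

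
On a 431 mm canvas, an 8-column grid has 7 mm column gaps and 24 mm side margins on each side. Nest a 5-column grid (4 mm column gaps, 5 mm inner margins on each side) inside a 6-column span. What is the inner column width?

51.9 mm

Inside the margins: 431 − 48 = 383 mm.
8c + 7·7 = 383 → 8c = 334 → c = 41.75 mm.
Span of 6: 6·41.75 + 5·7 = 250.5 + 35 = 285.5 mm.
Inner content = 285.5 − 2·5 = 275.5 mm.
5d + 4·4 = 275.5 → 5d = 259.5 → d = 51.9 mm.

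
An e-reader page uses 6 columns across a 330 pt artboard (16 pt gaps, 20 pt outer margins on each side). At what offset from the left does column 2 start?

71 pt

Subtract both margins: 330 − 2·20 = 290 pt.
6 columns + 5 gaps: 6c + 5·16 = 290.
6c = 290 − 80 = 210, so c = 35 pt.
Each column+gutter stride is 51 pt; 1 of them past the 20 pt margin is 20 + 51 = 71 pt.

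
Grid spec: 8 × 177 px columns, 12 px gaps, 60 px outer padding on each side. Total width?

1620 px

Frame = 2·60 + 8·177 + 7·12 = 120 + 1416 + 84 = 1620 px.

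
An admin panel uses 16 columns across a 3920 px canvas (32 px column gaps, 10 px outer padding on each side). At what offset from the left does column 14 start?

3204.75 px

Subtract both margins: 3920 − 2·10 = 3900 px.
16c + 15·32 = 3900 → 16c = 3420 → c = 213.75 px.
Column 14 starts at margin + 13·(column + gutter) = 10 + 13·245.75 = 3204.75 px.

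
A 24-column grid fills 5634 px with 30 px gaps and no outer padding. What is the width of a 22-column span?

Subtracting 23 gaps of 30 leaves 4944 for 24 columns, so c = 206 px.
Span of 22: 22·206 + 21·30 = 4532 + 630 = 5162 px.

5162 px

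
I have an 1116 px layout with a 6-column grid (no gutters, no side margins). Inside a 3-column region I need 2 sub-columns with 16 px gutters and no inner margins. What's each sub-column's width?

271 px

6c = 1116 → c = 186 px.
3-column span = 3·186 = 558 px.
558 − 1·16 = 542; ÷2 gives d = 271 px.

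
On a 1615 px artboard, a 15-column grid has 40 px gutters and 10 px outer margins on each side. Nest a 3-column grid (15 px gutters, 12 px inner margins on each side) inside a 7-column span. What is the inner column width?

223 px

Outer content = 1615 − 2·10 = 1595 px.
15 columns + 14 gutters: 15c + 14·40 = 1595.
15c = 1595 − 560 = 1035, so c = 69 px.
7-column span = 7·69 + 6·40 = 723 px.
Inner content = 723 − 2·12 = 699 px.
3 columns + 2 gutters: 3d + 2·15 = 699.
3d = 699 − 30 = 669, so d = 223 px.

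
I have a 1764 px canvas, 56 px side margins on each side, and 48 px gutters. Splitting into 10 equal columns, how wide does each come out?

122 px

Content width = 1764 − 2·56 = 1652 px.
10c + 9·48 = 1652 → 10c = 1220 → c = 122 px.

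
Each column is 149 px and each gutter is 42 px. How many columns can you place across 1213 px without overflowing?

6 columns

6 columns: 6·149 + 5·42 = 1104 px ≤ 1213.
7 columns: 1295 px > 1213. So 6.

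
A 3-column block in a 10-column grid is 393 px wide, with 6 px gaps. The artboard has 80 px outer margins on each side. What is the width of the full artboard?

1484 px

3 columns + 2 gaps: 3c + 2·6 = 393.
3c = 393 − 12 = 381, so c = 127 px.
Total width: 2·80 + 10·127 + 9·6 = 1484 px.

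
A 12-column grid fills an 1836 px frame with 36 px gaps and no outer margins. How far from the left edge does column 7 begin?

12 columns + 11 gaps: 12c + 11·36 = 1836.
12c = 1836 − 396 = 1440, so c = 120 px.
Each column+gutter stride is 156 px; with no margin, 6 of them is 936 px.

936 px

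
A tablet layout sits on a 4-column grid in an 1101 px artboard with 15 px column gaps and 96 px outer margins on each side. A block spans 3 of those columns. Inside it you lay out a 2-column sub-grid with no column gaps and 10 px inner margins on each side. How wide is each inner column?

329 px

Outer content = 1101 − 2·96 = 909 px.
4c + 3·15 = 909 → 4c = 864 → c = 216 px.
3 columns plus 2 column gaps: 648 + 30 = 678 px.
Inner content = 678 − 2·10 = 658 px.
2d = 658 → d = 329 px.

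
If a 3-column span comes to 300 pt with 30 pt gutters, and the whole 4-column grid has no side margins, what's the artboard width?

3 columns + 2 gutters: 3c + 2·30 = 300.
3c = 300 − 60 = 240, so c = 80 pt.
Summing: 320 + 90 = 410 pt.

410 pt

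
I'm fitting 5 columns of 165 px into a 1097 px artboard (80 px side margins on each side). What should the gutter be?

Take off 160 px of margins, leaving 937 px.
5·165 + 4g = 937 → 4g = 112 → g = 28 px.

28 px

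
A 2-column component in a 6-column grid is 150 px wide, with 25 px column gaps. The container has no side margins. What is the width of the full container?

500 px

Subtracting 1 column gap of 25 leaves 125 for 2 columns, so c = 62.5 px.
Container = 6·62.5 + 5·25 = 375 + 125 = 500 px.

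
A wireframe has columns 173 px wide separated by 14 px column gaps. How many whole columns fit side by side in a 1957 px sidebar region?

10 columns: 10·173 + 9·14 = 1856 px ≤ 1957.
11 columns: 2043 px > 1957. So 10.

10 columns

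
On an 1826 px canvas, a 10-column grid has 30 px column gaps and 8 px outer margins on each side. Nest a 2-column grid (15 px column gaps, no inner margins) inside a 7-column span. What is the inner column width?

621.5 px

Take off 16 px of margins, leaving 1810 px.
Subtracting 9 column gaps of 30 leaves 1540 for 10 columns, so c = 154 px.
Span of 7: 7·154 + 6·30 = 1078 + 180 = 1258 px.
1258 − 1·15 = 1243; ÷2 gives d = 621.5 px.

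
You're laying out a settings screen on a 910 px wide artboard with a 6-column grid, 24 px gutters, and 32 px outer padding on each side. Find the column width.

121 px

Subtract both margins: 910 − 2·32 = 846 px.
Subtracting 5 gutters of 24 leaves 726 for 6 columns, so c = 121 px.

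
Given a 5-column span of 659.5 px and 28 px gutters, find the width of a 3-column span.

384.5 px

5c + 4·28 = 659.5 → 5c = 547.5 → c = 109.5 px.
3 columns plus 2 gutters: 328.5 + 56 = 384.5 px.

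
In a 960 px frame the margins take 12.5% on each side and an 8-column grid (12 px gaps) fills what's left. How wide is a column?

960 × (1 − 2·12.5%) = 960 × 75% = 720 px for the columns.
Subtracting 7 gaps of 12 leaves 636 for 8 columns, so c = 79.5 px.

79.5 px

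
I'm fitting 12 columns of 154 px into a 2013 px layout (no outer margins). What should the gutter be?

15 px

Columns use 1848 px, leaving 165 px across 11 gutters = 15 px each.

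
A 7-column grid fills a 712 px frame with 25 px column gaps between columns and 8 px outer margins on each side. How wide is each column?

78 px

Take off 16 px of margins, leaving 696 px.
7 columns + 6 column gaps: 7c + 6·25 = 696.
7c = 696 − 150 = 546, so c = 78 px.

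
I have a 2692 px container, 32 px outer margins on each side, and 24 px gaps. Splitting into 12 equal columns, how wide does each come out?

Content width = 2692 − 2·32 = 2628 px.
Subtracting 11 gaps of 24 leaves 2364 for 12 columns, so c = 197 px.

197 px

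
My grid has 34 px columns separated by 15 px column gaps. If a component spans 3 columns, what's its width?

132 px

Span of 3: 3·34 + 2·15 = 102 + 30 = 132 px.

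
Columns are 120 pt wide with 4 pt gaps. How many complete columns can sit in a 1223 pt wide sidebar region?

Each extra column adds 120 + 4 = 124 pt.
(1223 + 4) / 124 = 9.90, so 9 columns fit.

9 columns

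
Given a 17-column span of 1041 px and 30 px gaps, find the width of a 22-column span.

Subtracting 16 gaps of 30 leaves 561 for 17 columns, so c = 33 px.
22-column span = 22·33 + 21·30 = 1356 px.

1356 px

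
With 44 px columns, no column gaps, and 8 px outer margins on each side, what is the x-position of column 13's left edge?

Each column+gutter stride is 44 px; 12 of them past the 8 px margin is 8 + 528 = 536 px.

536 px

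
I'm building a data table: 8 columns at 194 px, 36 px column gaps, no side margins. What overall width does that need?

Container = 8·194 + 7·36 = 1552 + 252 = 1804 px.

1804 px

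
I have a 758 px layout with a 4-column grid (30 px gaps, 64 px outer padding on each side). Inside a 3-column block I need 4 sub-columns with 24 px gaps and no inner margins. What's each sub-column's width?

98.25 px

Outer content = 758 − 2·64 = 630 px.
4 columns + 3 gaps: 4c + 3·30 = 630.
4c = 630 − 90 = 540, so c = 135 px.
3 columns plus 2 gaps: 405 + 60 = 465 px.
4d + 3·24 = 465 → 4d = 393 → d = 98.25 px.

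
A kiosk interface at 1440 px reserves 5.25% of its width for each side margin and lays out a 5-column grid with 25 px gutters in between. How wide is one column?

1440 × (1 − 2·5.25%) = 1440 × 89.5% = 1288.8 px for the columns.
Subtracting 4 gutters of 25 leaves 1188.8 for 5 columns, so c = 237.76 px.

237.76 px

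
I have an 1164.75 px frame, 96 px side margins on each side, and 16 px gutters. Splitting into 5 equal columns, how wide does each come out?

Subtract both margins: 1164.75 − 2·96 = 972.75 px.
5 columns + 4 gutters: 5c + 4·16 = 972.75.
5c = 972.75 − 64 = 908.75, so c = 181.75 px.

181.75 px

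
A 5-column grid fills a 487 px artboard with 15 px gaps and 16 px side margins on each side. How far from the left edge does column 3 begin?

204 px

Inside the margins: 487 − 32 = 455 px.
Subtracting 4 gaps of 15 leaves 395 for 5 columns, so c = 79 px.
Each column+gutter stride is 94 px; 2 of them past the 16 px margin is 16 + 188 = 204 px.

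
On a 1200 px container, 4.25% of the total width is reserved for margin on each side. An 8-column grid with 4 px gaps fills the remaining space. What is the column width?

133.75 px

1200 × (1 − 2·4.25%) = 1200 × 91.5% = 1098 px for the columns.
8c + 7·4 = 1098 → 8c = 1070 → c = 133.75 px.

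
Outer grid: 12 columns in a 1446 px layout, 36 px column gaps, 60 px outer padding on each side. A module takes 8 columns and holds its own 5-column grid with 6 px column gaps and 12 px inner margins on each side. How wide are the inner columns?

164.8 px

Take off 120 px of margins, leaving 1326 px.
Subtracting 11 column gaps of 36 leaves 930 for 12 columns, so c = 77.5 px.
Span of 8: 8·77.5 + 7·36 = 620 + 252 = 872 px.
Inner content = 872 − 2·12 = 848 px.
5d + 4·6 = 848 → 5d = 824 → d = 164.8 px.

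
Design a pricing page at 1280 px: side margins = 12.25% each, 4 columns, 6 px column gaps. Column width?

1280 × (1 − 2·12.25%) = 1280 × 75.5% = 966.4 px for the columns.
966.4 − 3·6 = 948.4; ÷4 gives c = 237.1 px.

237.1 px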